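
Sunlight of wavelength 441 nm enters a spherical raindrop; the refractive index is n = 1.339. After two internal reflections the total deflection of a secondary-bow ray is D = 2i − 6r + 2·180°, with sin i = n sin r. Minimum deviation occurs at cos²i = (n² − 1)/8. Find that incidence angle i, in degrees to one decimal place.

71.6°

cos²i = (1.339² − 1)/8 = (1.79292 − 1)/8 = 0.09912.
cos i = 0.31483, so i = 71.650°.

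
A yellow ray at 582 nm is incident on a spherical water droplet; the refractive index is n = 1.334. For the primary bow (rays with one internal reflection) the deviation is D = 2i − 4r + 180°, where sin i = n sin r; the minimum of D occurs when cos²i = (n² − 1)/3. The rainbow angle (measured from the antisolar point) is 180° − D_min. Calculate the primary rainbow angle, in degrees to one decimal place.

41.9°

cos²i = (1.77956 − 1)/3 = 0.25985; i = arccos(0.50976) = 59.352°.
sin r = sin 59.352°/1.334 = 0.64492; r = 40.159°.
D_min = 2·59.352° − 4·40.159° + 180° = 138.067°.
Rainbow angle = 180° − D_min = 41.933°.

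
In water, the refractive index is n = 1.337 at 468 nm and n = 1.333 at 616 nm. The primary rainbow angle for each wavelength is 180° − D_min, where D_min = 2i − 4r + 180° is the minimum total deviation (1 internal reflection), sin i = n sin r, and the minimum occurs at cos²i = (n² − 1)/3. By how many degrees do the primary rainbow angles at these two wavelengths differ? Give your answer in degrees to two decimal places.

0.58°

At 468 nm (n = 1.337): cos²i = 0.26252 → i = 59.178°, r = 39.964°, D_min = 138.500°, rainbow angle = 41.500°.
At 616 nm (n = 1.333): cos²i = 0.25896 → i = 59.410°, r = 40.225°, D_min = 137.922°, rainbow angle = 42.078°.
Angular width = |41.500° − 42.078°| = 0.578°.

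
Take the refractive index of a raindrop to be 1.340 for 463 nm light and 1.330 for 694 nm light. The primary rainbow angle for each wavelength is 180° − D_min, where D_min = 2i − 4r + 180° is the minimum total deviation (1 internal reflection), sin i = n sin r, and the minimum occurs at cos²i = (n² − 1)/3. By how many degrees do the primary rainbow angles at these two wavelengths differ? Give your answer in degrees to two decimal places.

1.45°

At 463 nm (n = 1.340): cos²i = 0.26520 → i = 59.004°, r = 39.770°, D_min = 138.929°, rainbow angle = 41.071°.
At 694 nm (n = 1.330): cos²i = 0.25630 → i = 59.585°, r = 40.422°, D_min = 137.484°, rainbow angle = 42.516°.
Angular width = |41.071° − 42.516°| = 1.445°.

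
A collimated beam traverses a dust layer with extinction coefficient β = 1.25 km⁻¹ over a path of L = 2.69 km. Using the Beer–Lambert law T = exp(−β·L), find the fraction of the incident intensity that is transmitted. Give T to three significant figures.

0.0346

τ = β·L = 1.25 × 2.69 = 3.3625.
T = exp(−3.3625) = 0.0346.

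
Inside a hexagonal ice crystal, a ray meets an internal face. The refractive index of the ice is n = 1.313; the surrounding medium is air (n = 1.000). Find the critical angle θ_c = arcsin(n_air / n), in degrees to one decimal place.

49.6°

sin θ_c = n_air / n = 1.000 / 1.313 = 0.7616.
θ_c = arcsin(0.7616) = 49.61°.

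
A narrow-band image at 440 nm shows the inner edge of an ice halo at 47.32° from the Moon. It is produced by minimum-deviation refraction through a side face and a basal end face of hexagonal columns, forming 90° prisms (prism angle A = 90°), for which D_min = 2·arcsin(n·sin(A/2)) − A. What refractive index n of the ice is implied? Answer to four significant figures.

Rearranging: n = sin((D_min + A)/2) / sin(A/2).
(D_min + A)/2 = (47.32° + 90°)/2 = 68.660°.
n = sin 68.660° / sin 45° = 0.9314 / 0.7071 = 1.3173.

1.317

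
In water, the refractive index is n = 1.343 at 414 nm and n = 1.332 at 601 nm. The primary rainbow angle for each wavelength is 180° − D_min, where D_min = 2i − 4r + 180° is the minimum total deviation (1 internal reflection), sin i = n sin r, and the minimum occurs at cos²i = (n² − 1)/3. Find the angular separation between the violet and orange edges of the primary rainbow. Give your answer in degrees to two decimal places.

1.58°

At 414 nm (n = 1.343): cos²i = 0.26788 → i = 58.830°, r = 39.577°, D_min = 139.354°, rainbow angle = 40.646°.
At 601 nm (n = 1.332): cos²i = 0.25807 → i = 59.469°, r = 40.290°, D_min = 137.776°, rainbow angle = 42.224°.
Angular width = |40.646° − 42.224°| = 1.578°.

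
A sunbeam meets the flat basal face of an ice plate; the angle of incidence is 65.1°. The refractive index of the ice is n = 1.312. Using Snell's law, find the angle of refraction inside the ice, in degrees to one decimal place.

Snell: sin θ_r = sin θ_i / n = sin 65.1° / 1.312 = 0.9070 / 1.312 = 0.6913.
θ_r = arcsin(0.6913) = 43.74°.

43.7°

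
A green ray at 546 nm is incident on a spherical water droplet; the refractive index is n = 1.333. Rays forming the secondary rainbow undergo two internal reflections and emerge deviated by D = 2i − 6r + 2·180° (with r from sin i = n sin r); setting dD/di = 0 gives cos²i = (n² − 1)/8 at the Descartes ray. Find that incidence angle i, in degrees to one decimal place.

cos²i = (1.333² − 1)/8 = (1.77689 − 1)/8 = 0.09711.
cos i = 0.31163, so i = 71.843°.

71.8°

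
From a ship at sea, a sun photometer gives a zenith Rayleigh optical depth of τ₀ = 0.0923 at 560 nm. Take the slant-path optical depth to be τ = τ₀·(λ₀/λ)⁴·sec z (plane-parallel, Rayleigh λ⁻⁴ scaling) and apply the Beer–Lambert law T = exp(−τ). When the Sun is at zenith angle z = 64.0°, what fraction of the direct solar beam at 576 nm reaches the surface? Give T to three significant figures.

0.829

sec 64.0° = 2.2812.
τ = 0.0923 × (560/576)⁴ × 2.2812 = 0.0923 × 0.8934 × 2.2812 = 0.1881.
T = exp(−0.1881) = 0.8285.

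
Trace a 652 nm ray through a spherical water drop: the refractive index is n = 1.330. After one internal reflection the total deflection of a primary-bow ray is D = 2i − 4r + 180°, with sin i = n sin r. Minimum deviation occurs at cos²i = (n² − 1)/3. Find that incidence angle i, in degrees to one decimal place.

cos²i = (1.330² − 1)/3 = (1.76890 − 1)/3 = 0.25630.
cos i = 0.50626, so i = 59.585°.

59.6°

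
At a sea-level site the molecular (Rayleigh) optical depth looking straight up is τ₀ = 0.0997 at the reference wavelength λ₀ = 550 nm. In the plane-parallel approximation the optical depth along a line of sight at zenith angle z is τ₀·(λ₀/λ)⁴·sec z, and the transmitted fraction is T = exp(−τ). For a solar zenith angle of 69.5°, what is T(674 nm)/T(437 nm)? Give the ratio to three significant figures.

1.80

Airmass: sec 69.5° = 2.8555.
τ(674 nm) = 0.0997 × (550/674)⁴ × 2.8555 = 0.0997 × 0.4434 × 2.8555 = 0.1262.
τ(437 nm) = 0.0997 × (550/437)⁴ × 2.8555 = 0.0997 × 2.5091 × 2.8555 = 0.7143.
T(674)/T(437) = exp(τ_B − τ_A) = exp(0.5881) = 1.8005.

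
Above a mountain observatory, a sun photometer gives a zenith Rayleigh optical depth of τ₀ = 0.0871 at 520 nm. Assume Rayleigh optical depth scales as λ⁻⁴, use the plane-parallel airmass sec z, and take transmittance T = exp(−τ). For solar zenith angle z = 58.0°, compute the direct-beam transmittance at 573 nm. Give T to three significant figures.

sec 58.0° = 1.8871.
τ = 0.0871 × (520/573)⁴ × 1.8871 = 0.0871 × 0.6783 × 1.8871 = 0.1115.
T = exp(−0.1115) = 0.8945.

0.895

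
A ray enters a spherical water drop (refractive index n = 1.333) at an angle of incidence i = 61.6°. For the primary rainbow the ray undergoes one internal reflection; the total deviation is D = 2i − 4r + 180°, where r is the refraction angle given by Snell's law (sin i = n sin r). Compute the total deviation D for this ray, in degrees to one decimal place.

sin r = sin 61.6° / 1.333 = 0.8796/1.333 = 0.6599; r = 41.29°.
D = 2·61.6° − 4·41.29° + 180° = 123.20° − 165.17° + 180° = 138.03°.

138.0°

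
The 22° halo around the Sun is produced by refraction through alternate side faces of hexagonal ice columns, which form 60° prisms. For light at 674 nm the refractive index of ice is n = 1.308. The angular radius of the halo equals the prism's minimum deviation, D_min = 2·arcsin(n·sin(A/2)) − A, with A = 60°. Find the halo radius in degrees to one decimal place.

n·sin(A/2) = 1.308 × sin 30° = 1.308 × 0.5000 = 0.6540.
D_min = 2·arcsin(0.6540) − 60° = 2 × 40.844° − 60° = 21.688°.

21.7°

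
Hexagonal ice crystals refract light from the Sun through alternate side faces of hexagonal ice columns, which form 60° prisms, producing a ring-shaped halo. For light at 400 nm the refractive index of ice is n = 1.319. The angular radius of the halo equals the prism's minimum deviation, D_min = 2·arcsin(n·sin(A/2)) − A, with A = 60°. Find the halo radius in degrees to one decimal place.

n·sin(A/2) = 1.319 × sin 30° = 1.319 × 0.5000 = 0.6595.
D_min = 2·arcsin(0.6595) − 60° = 2 × 41.262° − 60° = 22.524°.

22.5°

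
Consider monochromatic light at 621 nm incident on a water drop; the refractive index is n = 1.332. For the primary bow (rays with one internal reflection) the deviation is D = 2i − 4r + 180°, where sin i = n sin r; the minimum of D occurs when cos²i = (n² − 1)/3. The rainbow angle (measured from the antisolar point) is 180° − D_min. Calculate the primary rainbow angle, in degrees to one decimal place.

42.2°

cos²i = (1.77422 − 1)/3 = 0.25807; i = arccos(0.50801) = 59.469°.
sin r = sin 59.469°/1.332 = 0.64666; r = 40.290°.
D_min = 2·59.469° − 4·40.290° + 180° = 137.776°.
Rainbow angle = 180° − D_min = 42.224°.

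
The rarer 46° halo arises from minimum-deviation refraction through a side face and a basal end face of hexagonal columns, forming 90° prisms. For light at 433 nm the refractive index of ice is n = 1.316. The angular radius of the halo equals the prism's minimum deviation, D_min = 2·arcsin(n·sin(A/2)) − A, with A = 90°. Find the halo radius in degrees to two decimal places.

n·sin(A/2) = 1.316 × sin 45° = 1.316 × 0.7071 = 0.9306.
D_min = 2·arcsin(0.9306) − 90° = 2 × 68.521° − 90° = 47.042°.

47.04°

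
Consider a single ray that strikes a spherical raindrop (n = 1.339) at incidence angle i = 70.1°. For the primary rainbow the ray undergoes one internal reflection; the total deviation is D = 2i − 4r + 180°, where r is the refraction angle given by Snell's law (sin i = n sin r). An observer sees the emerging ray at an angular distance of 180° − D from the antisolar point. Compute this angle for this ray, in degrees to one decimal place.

38.2°

sin r = sin 70.1° / 1.339 = 0.9403/1.339 = 0.7022; r = 44.61°.
D = 2·70.1° − 4·44.61° + 180° = 140.20° − 178.43° + 180° = 141.77°.
Angle from antisolar point = 180° − D = 38.23°.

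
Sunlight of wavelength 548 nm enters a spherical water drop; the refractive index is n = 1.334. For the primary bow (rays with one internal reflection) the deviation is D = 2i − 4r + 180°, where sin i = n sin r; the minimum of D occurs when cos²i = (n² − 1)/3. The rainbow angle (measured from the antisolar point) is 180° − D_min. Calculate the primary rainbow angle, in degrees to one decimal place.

cos²i = (1.77956 − 1)/3 = 0.25985; i = arccos(0.50976) = 59.352°.
sin r = sin 59.352°/1.334 = 0.64492; r = 40.159°.
D_min = 2·59.352° − 4·40.159° + 180° = 138.067°.
Rainbow angle = 180° − D_min = 41.933°.

41.9°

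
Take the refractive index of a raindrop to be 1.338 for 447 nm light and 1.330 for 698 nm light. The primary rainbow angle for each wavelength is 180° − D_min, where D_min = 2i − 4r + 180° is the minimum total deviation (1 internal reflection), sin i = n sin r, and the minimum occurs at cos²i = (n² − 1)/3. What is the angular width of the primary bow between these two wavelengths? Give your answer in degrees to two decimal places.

At 447 nm (n = 1.338): cos²i = 0.26341 → i = 59.120°, r = 39.899°, D_min = 138.643°, rainbow angle = 41.357°.
At 698 nm (n = 1.330): cos²i = 0.25630 → i = 59.585°, r = 40.422°, D_min = 137.484°, rainbow angle = 42.516°.
Angular width = |41.357° − 42.516°| = 1.160°.

1.16°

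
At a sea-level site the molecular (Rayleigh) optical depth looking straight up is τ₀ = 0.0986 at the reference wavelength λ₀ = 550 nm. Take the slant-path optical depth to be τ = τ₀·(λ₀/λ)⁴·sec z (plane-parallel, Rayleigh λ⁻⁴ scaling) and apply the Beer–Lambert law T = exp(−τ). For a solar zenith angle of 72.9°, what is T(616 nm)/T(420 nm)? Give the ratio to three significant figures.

2.17

Airmass: sec 72.9° = 3.4009.
τ(616 nm) = 0.0986 × (550/616)⁴ × 3.4009 = 0.0986 × 0.6355 × 3.4009 = 0.2131.
τ(420 nm) = 0.0986 × (550/420)⁴ × 3.4009 = 0.0986 × 2.9407 × 3.4009 = 0.9861.
T(616)/T(420) = exp(τ_B − τ_A) = exp(0.7730) = 2.1663.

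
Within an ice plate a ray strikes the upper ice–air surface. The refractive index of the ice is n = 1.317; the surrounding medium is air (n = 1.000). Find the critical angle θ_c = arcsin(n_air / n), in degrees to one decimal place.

sin θ_c = n_air / n = 1.000 / 1.317 = 0.7593.
θ_c = arcsin(0.7593) = 49.40°.

49.4°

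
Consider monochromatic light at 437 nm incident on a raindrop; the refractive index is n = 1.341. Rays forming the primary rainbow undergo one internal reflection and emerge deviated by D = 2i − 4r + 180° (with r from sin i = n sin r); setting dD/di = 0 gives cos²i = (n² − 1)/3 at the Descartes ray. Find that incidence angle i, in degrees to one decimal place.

58.9°

cos²i = (1.341² − 1)/3 = (1.79828 − 1)/3 = 0.26609.
cos i = 0.51584, so i = 58.946°.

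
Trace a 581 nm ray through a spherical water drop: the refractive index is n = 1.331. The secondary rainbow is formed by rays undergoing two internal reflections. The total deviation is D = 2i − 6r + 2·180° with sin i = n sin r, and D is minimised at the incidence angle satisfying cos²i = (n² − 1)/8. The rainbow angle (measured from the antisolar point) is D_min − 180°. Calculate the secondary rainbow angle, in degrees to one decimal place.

50.4°

cos²i = (1.77156 − 1)/8 = 0.09645; i = arccos(0.31056) = 71.907°.
sin r = sin 71.907°/1.331 = 0.71417; r = 45.575°.
D_min = 2·71.907° − 6·45.575° + 360° = 230.365°.
Rainbow angle = D_min − 180° = 50.365°.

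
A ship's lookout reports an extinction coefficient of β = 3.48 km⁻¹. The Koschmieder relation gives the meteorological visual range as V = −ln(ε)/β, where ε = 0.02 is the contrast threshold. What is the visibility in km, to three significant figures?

V = −ln(0.02) / 3.48 = 3.912 / 3.48 = 1.1241 km.

1.12 km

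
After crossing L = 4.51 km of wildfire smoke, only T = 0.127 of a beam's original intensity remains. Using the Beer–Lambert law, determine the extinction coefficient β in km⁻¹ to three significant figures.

Beer–Lambert: T = exp(−βL) ⇒ β = −ln(T)/L = −ln(0.127)/4.51 = 2.0636/4.51 = 0.4576 km⁻¹.

0.458 km⁻¹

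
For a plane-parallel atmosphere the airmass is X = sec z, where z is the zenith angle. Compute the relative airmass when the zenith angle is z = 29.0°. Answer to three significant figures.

1.14

X = sec z = 1/cos 29.0° = 1/0.8746 = 1.1434.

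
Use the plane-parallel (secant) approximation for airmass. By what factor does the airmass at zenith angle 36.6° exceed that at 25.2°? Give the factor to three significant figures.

1.13

X(36.6°)/X(25.2°) = sec 36.6° / sec 25.2° = cos 25.2° / cos 36.6° = 0.9048/0.8028 = 1.1271.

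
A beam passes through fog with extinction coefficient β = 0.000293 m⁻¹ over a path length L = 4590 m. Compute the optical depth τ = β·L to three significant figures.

τ = β·L = 0.000293 × 4590 = 1.3449.

1.34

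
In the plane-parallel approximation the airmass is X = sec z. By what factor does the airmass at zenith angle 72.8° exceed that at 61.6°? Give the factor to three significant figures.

1.61

X(72.8°)/X(61.6°) = sec 72.8° / sec 61.6° = cos 61.6° / cos 72.8° = 0.4756/0.2957 = 1.6084.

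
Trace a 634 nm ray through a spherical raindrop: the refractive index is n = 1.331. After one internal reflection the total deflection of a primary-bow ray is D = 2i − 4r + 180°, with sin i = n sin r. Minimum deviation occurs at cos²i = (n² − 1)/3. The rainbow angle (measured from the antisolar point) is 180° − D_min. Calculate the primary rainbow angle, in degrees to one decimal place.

cos²i = (1.77156 − 1)/3 = 0.25719; i = arccos(0.50714) = 59.527°.
sin r = sin 59.527°/1.331 = 0.64753; r = 40.356°.
D_min = 2·59.527° − 4·40.356° + 180° = 137.630°.
Rainbow angle = 180° − D_min = 42.370°.

42.4°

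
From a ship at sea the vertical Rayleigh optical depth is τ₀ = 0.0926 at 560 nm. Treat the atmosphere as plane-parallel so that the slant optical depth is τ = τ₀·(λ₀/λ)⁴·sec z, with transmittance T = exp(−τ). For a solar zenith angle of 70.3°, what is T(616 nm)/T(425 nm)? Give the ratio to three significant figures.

1.90

Airmass: sec 70.3° = 2.9665.
τ(616 nm) = 0.0926 × (560/616)⁴ × 2.9665 = 0.0926 × 0.6830 × 2.9665 = 0.1876.
τ(425 nm) = 0.0926 × (560/425)⁴ × 2.9665 = 0.0926 × 3.0144 × 2.9665 = 0.8280.
T(616)/T(425) = exp(τ_B − τ_A) = exp(0.6404) = 1.8973.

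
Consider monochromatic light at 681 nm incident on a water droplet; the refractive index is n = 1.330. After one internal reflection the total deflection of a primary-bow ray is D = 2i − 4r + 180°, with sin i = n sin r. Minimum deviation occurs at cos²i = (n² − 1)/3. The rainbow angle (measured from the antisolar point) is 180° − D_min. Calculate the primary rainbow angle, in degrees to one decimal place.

cos²i = (1.76890 − 1)/3 = 0.25630; i = arccos(0.50626) = 59.585°.
sin r = sin 59.585°/1.330 = 0.64841; r = 40.422°.
D_min = 2·59.585° − 4·40.422° + 180° = 137.484°.
Rainbow angle = 180° − D_min = 42.516°.

42.5°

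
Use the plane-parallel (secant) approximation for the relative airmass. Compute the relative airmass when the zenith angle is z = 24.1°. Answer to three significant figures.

X = sec z = 1/cos 24.1° = 1/0.9128 = 1.0955.

1.10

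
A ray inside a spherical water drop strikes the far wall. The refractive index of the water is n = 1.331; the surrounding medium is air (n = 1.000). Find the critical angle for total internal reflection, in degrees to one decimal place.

sin θ_c = n_air / n = 1.000 / 1.331 = 0.7513.
θ_c = arcsin(0.7513) = 48.70°.

48.7°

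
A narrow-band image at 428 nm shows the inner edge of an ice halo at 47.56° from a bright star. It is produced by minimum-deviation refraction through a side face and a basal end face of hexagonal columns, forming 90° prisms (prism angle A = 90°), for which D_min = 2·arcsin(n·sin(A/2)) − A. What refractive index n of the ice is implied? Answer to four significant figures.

Rearranging: n = sin((D_min + A)/2) / sin(A/2).
(D_min + A)/2 = (47.56° + 90°)/2 = 68.780°.
n = sin 68.780° / sin 45° = 0.9322 / 0.7071 = 1.3183.

1.318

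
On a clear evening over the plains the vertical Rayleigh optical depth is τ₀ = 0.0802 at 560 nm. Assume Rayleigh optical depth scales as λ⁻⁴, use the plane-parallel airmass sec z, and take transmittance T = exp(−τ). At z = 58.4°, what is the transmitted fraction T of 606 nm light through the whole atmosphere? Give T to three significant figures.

sec 58.4° = 1.9084.
τ = 0.0802 × (560/606)⁴ × 1.9084 = 0.0802 × 0.7292 × 1.9084 = 0.1116.
T = exp(−0.1116) = 0.8944.

0.894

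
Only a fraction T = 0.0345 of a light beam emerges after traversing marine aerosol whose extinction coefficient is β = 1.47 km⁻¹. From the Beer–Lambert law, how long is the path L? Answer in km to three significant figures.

2.29 km

Beer–Lambert: T = exp(−βL) ⇒ L = −ln(T)/β = −ln(0.0345)/1.47 = 3.3668/1.47 = 2.29 km.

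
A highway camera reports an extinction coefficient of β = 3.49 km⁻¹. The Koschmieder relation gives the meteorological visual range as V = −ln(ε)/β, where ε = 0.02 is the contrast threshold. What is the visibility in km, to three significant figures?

1.12 km

V = −ln(0.02) / 3.49 = 3.912 / 3.49 = 1.1209 km.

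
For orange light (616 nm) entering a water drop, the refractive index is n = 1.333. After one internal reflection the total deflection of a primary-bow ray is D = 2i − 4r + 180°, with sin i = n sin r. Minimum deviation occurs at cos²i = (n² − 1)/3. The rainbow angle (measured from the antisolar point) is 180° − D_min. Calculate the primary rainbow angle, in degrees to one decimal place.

42.1°

cos²i = (1.77689 − 1)/3 = 0.25896; i = arccos(0.50888) = 59.410°.
sin r = sin 59.410°/1.333 = 0.64579; r = 40.225°.
D_min = 2·59.410° − 4·40.225° + 180° = 137.922°.
Rainbow angle = 180° − D_min = 42.078°.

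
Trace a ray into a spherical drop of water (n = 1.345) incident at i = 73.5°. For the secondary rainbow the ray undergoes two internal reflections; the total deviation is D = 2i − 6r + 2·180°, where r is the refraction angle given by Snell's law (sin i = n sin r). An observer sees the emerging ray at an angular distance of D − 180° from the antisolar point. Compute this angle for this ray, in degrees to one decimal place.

54.2°

sin r = sin 73.5° / 1.345 = 0.9588/1.345 = 0.7129; r = 45.47°.
D = 2·73.5° − 6·45.47° + 2·180° = 147.00° − 272.82° + 360° = 234.18°.
Angle from antisolar point = D − 180° = 54.18°.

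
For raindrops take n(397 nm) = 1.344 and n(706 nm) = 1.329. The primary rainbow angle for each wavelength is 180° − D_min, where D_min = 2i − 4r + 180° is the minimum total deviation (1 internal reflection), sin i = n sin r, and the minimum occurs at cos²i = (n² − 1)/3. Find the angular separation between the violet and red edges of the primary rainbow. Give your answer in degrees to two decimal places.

2.16°

At 397 nm (n = 1.344): cos²i = 0.26878 → i = 58.772°, r = 39.512°, D_min = 139.495°, rainbow angle = 40.505°.
At 706 nm (n = 1.329): cos²i = 0.25541 → i = 59.643°, r = 40.487°, D_min = 137.337°, rainbow angle = 42.663°.
Angular width = |40.505° − 42.663°| = 2.158°.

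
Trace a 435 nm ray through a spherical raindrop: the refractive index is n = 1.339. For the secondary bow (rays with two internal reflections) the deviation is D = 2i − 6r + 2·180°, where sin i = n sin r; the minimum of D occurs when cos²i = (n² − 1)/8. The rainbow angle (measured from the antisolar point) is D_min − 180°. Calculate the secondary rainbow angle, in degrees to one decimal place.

52.5°

cos²i = (1.79292 − 1)/8 = 0.09912; i = arccos(0.31483) = 71.650°.
sin r = sin 71.650°/1.339 = 0.70885; r = 45.141°.
D_min = 2·71.650° − 6·45.141° + 360° = 232.451°.
Rainbow angle = D_min − 180° = 52.451°.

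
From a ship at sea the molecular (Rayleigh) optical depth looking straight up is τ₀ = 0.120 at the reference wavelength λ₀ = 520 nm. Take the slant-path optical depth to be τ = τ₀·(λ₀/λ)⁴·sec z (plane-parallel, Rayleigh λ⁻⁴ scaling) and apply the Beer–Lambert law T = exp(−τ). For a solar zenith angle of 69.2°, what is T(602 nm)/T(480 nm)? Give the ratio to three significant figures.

1.32

Airmass: sec 69.2° = 2.8161.
τ(602 nm) = 0.120 × (520/602)⁴ × 2.8161 = 0.120 × 0.5567 × 2.8161 = 0.1881.
τ(480 nm) = 0.120 × (520/480)⁴ × 2.8161 = 0.120 × 1.3774 × 2.8161 = 0.4654.
T(602)/T(480) = exp(τ_B − τ_A) = exp(0.2773) = 1.3196.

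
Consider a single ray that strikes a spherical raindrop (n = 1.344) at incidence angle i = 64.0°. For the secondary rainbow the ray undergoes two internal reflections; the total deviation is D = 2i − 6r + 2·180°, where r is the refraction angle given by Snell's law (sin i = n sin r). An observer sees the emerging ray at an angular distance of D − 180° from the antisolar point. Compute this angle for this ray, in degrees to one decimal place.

sin r = sin 64.0° / 1.344 = 0.8988/1.344 = 0.6687; r = 41.97°.
D = 2·64.0° − 6·41.97° + 2·180° = 128.00° − 251.82° + 360° = 236.18°.
Angle from antisolar point = D − 180° = 56.18°.

56.2°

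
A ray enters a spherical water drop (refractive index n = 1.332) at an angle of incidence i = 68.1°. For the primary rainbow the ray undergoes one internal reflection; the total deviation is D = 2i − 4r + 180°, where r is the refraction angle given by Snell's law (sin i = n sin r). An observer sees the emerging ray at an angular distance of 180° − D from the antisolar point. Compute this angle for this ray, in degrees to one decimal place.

sin r = sin 68.1° / 1.332 = 0.9278/1.332 = 0.6966; r = 44.15°.
D = 2·68.1° − 4·44.15° + 180° = 136.20° − 176.61° + 180° = 139.59°.
Angle from antisolar point = 180° − D = 40.41°.

40.4°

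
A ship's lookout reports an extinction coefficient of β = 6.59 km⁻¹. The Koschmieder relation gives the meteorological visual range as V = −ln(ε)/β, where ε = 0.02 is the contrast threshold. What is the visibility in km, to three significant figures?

0.594 km

V = −ln(0.02) / 6.59 = 3.912 / 6.59 = 0.5936 km.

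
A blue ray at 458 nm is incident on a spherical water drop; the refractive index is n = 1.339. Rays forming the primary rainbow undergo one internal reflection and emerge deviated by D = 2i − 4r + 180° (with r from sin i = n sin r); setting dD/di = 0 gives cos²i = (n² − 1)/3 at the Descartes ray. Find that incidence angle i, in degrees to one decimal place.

59.1°

cos²i = (1.339² − 1)/3 = (1.79292 − 1)/3 = 0.26431.
cos i = 0.51411, so i = 59.062°.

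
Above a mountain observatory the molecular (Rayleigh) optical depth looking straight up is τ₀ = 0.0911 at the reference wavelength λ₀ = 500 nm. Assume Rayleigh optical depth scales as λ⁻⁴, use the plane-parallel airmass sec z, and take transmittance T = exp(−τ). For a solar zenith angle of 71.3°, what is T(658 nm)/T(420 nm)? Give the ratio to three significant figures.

Airmass: sec 71.3° = 3.1190.
τ(658 nm) = 0.0911 × (500/658)⁴ × 3.1190 = 0.0911 × 0.3334 × 3.1190 = 0.0947.
τ(420 nm) = 0.0911 × (500/420)⁴ × 3.1190 = 0.0911 × 2.0086 × 3.1190 = 0.5707.
T(658)/T(420) = exp(τ_B − τ_A) = exp(0.4760) = 1.6096.

1.61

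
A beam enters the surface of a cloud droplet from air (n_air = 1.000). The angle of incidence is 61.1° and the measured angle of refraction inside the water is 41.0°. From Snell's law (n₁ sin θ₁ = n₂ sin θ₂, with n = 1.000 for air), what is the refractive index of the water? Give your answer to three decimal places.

1.334

n = sin θ_i / sin θ_r = sin 61.1° / sin 41.0° = 0.8755 / 0.6561 = 1.3344.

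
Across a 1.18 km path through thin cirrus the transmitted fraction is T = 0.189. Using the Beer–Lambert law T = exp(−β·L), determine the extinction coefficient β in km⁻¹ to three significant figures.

Beer–Lambert: T = exp(−βL) ⇒ β = −ln(T)/L = −ln(0.189)/1.18 = 1.6660/1.18 = 1.412 km⁻¹.

1.41 km⁻¹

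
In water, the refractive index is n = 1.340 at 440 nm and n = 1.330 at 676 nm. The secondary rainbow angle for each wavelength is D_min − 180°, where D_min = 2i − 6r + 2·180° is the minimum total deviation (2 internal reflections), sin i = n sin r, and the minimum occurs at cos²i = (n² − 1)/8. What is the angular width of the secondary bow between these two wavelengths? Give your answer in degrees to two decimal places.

At 440 nm (n = 1.340): cos²i = 0.09945 → i = 71.618°, r = 45.088°, D_min = 232.709°, rainbow angle = 52.709°.
At 676 nm (n = 1.330): cos²i = 0.09611 → i = 71.940°, r = 45.630°, D_min = 230.101°, rainbow angle = 50.101°.
Angular width = |52.709° − 50.101°| = 2.608°.

2.61°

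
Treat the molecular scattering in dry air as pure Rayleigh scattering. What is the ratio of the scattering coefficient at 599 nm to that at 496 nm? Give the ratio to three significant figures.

Rayleigh scattering ∝ λ⁻⁴, so the ratio of coefficients is the inverse fourth power of the wavelength ratio.
σ(599)/σ(496) = (496/599)⁴ = (0.8280)⁴ = 0.4701.

0.470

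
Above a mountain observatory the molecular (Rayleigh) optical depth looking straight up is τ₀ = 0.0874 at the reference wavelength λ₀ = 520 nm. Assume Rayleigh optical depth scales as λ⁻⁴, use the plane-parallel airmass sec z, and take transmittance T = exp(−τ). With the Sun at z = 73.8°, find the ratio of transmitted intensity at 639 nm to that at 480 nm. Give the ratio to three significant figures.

Airmass: sec 73.8° = 3.5843.
τ(639 nm) = 0.0874 × (520/639)⁴ × 3.5843 = 0.0874 × 0.4385 × 3.5843 = 0.1374.
τ(480 nm) = 0.0874 × (520/480)⁴ × 3.5843 = 0.0874 × 1.3774 × 3.5843 = 0.4315.
T(639)/T(480) = exp(τ_B − τ_A) = exp(0.2941) = 1.3419.

1.34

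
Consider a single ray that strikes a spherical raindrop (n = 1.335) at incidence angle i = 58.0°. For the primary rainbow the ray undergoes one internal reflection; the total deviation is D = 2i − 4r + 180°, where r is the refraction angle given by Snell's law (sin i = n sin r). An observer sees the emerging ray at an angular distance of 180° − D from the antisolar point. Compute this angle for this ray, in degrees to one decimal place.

sin r = sin 58.0° / 1.335 = 0.8480/1.335 = 0.6352; r = 39.44°.
D = 2·58.0° − 4·39.44° + 180° = 116.00° − 157.75° + 180° = 138.25°.
Angle from antisolar point = 180° − D = 41.75°.

41.8°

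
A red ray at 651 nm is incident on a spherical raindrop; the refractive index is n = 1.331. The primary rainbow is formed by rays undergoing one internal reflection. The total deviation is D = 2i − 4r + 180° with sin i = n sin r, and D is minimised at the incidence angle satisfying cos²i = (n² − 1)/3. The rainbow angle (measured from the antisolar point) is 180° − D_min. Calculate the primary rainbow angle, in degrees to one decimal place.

cos²i = (1.77156 − 1)/3 = 0.25719; i = arccos(0.50714) = 59.527°.
sin r = sin 59.527°/1.331 = 0.64753; r = 40.356°.
D_min = 2·59.527° − 4·40.356° + 180° = 137.630°.
Rainbow angle = 180° − D_min = 42.370°.

42.4°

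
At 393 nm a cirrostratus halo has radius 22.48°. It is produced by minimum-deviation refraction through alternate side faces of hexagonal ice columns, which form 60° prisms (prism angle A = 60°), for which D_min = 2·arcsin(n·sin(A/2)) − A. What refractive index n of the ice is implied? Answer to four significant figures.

1.318

Rearranging: n = sin((D_min + A)/2) / sin(A/2).
(D_min + A)/2 = (22.48° + 60°)/2 = 41.240°.
n = sin 41.240° / sin 30° = 0.6592 / 0.5000 = 1.3184.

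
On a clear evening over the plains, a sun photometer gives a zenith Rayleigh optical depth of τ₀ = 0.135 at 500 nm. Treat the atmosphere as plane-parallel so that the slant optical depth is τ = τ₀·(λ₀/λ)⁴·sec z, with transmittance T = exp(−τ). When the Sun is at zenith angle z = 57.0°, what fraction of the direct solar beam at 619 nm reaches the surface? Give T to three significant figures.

sec 57.0° = 1.8361.
τ = 0.135 × (500/619)⁴ × 1.8361 = 0.135 × 0.4257 × 1.8361 = 0.1055.
T = exp(−0.1055) = 0.8999.

0.900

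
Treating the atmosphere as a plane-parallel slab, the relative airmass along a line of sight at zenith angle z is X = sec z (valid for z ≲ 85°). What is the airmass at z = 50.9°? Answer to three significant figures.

X = sec z = 1/cos 50.9° = 1/0.6307 = 1.5856.

1.59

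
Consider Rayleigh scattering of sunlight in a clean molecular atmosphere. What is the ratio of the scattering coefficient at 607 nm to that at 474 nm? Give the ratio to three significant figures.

0.372

Rayleigh scattering ∝ λ⁻⁴, so the ratio of coefficients is the inverse fourth power of the wavelength ratio.
σ(607)/σ(474) = (474/607)⁴ = (0.7809)⁴ = 0.3718.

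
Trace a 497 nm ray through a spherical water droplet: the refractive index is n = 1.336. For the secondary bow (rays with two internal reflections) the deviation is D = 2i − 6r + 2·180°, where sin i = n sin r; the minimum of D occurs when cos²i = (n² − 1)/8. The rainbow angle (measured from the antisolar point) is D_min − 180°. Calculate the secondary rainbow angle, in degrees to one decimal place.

51.7°

cos²i = (1.78490 − 1)/8 = 0.09811; i = arccos(0.31323) = 71.746°.
sin r = sin 71.746°/1.336 = 0.71084; r = 45.303°.
D_min = 2·71.746° − 6·45.303° + 360° = 231.674°.
Rainbow angle = D_min − 180° = 51.674°.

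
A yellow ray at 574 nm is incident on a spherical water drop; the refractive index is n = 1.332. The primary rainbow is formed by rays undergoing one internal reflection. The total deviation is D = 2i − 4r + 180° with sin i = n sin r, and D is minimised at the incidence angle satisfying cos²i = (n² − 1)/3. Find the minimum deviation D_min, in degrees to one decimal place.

cos²i = (1.77422 − 1)/3 = 0.25807; i = arccos(0.50801) = 59.469°.
sin r = sin 59.469°/1.332 = 0.64666; r = 40.290°.
D_min = 2·59.469° − 4·40.290° + 180° = 137.776°.

137.8°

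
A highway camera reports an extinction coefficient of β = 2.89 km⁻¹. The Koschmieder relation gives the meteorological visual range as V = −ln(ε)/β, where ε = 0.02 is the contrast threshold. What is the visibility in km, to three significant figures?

V = −ln(0.02) / 2.89 = 3.912 / 2.89 = 1.3536 km.

1.35 km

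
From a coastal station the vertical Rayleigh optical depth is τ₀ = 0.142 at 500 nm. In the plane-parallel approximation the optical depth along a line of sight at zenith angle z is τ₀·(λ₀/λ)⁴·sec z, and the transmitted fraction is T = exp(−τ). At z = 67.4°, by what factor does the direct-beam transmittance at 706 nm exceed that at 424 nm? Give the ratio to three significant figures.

Airmass: sec 67.4° = 2.6022.
τ(706 nm) = 0.142 × (500/706)⁴ × 2.6022 = 0.142 × 0.2516 × 2.6022 = 0.0930.
τ(424 nm) = 0.142 × (500/424)⁴ × 2.6022 = 0.142 × 1.9338 × 2.6022 = 0.7146.
T(706)/T(424) = exp(τ_B − τ_A) = exp(0.6216) = 1.8619.

1.86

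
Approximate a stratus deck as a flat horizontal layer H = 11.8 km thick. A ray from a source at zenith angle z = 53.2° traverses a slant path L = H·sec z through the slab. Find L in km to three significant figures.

sec z = 1/cos 53.2° = 1.6694.
L = 11.8 × 1.6694 = 19.699 km.

19.7 km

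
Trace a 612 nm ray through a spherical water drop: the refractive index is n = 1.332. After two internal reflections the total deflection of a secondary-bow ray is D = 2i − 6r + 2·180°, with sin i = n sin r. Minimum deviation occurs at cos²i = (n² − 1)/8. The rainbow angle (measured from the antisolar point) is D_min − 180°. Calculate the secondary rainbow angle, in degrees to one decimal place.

50.6°

cos²i = (1.77422 − 1)/8 = 0.09678; i = arccos(0.31109) = 71.875°.
sin r = sin 71.875°/1.332 = 0.71350; r = 45.520°.
D_min = 2·71.875° − 6·45.520° + 360° = 230.628°.
Rainbow angle = D_min − 180° = 50.628°.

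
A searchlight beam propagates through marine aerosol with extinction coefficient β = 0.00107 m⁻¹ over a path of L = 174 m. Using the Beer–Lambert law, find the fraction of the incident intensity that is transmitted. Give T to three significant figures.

τ = β·L = 0.00107 × 174 = 0.1862.
T = exp(−0.1862) = 0.8301.

0.830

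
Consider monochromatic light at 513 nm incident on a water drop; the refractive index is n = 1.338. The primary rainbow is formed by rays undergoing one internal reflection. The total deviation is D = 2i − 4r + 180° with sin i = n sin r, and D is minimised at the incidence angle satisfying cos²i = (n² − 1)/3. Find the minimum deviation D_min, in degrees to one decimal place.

138.6°

cos²i = (1.79024 − 1)/3 = 0.26341; i = arccos(0.51324) = 59.120°.
sin r = sin 59.120°/1.338 = 0.64144; r = 39.899°.
D_min = 2·59.120° − 4·39.899° + 180° = 138.643°.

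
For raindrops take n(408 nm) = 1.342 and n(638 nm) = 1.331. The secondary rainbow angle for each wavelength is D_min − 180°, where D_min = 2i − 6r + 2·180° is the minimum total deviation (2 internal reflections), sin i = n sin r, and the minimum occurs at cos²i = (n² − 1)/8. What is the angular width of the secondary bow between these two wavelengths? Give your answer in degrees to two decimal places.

2.86°

At 408 nm (n = 1.342): cos²i = 0.10012 → i = 71.554°, r = 44.981°, D_min = 233.222°, rainbow angle = 53.222°.
At 638 nm (n = 1.331): cos²i = 0.09645 → i = 71.907°, r = 45.575°, D_min = 230.365°, rainbow angle = 50.365°.
Angular width = |53.222° − 50.365°| = 2.857°.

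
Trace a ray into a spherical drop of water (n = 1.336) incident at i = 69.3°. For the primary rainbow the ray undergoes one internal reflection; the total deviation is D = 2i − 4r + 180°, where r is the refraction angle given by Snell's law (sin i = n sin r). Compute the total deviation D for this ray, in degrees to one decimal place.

sin r = sin 69.3° / 1.336 = 0.9354/1.336 = 0.7002; r = 44.44°.
D = 2·69.3° − 4·44.44° + 180° = 138.60° − 177.77° + 180° = 140.83°.

140.8°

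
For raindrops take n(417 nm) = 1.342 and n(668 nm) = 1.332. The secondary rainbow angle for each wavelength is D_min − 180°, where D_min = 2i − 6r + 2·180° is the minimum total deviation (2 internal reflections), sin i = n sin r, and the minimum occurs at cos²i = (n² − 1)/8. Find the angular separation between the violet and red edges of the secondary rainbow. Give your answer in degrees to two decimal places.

At 417 nm (n = 1.342): cos²i = 0.10012 → i = 71.554°, r = 44.981°, D_min = 233.222°, rainbow angle = 53.222°.
At 668 nm (n = 1.332): cos²i = 0.09678 → i = 71.875°, r = 45.520°, D_min = 230.628°, rainbow angle = 50.628°.
Angular width = |53.222° − 50.628°| = 2.594°.

2.59°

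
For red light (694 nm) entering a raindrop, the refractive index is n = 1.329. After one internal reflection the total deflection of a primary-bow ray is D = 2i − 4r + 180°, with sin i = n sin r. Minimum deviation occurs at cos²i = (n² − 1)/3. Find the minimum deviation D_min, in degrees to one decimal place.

137.3°

cos²i = (1.76624 − 1)/3 = 0.25541; i = arccos(0.50538) = 59.643°.
sin r = sin 59.643°/1.329 = 0.64928; r = 40.487°.
D_min = 2·59.643° − 4·40.487° + 180° = 137.337°.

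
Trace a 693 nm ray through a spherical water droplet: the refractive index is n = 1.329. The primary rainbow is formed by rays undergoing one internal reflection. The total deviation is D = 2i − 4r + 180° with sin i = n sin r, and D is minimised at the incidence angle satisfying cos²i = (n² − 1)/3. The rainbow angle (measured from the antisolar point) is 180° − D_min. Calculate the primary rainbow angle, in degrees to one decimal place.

cos²i = (1.76624 − 1)/3 = 0.25541; i = arccos(0.50538) = 59.643°.
sin r = sin 59.643°/1.329 = 0.64928; r = 40.487°.
D_min = 2·59.643° − 4·40.487° + 180° = 137.337°.
Rainbow angle = 180° − D_min = 42.663°.

42.7°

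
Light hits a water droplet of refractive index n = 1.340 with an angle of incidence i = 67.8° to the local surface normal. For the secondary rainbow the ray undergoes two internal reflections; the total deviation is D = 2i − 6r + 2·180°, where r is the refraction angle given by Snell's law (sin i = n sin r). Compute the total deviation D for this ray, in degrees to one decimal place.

233.4°

sin r = sin 67.8° / 1.340 = 0.9259/1.340 = 0.6909; r = 43.71°.
D = 2·67.8° − 6·43.71° + 2·180° = 135.60° − 262.23° + 360° = 233.37°.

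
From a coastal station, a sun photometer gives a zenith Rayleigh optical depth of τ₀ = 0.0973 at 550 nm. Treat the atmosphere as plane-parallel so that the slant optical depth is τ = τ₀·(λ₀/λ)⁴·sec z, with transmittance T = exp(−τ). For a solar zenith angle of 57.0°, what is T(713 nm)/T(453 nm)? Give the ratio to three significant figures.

1.38

Airmass: sec 57.0° = 1.8361.
τ(713 nm) = 0.0973 × (550/713)⁴ × 1.8361 = 0.0973 × 0.3541 × 1.8361 = 0.0633.
τ(453 nm) = 0.0973 × (550/453)⁴ × 1.8361 = 0.0973 × 2.1730 × 1.8361 = 0.3882.
T(713)/T(453) = exp(τ_B − τ_A) = exp(0.3250) = 1.3840.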